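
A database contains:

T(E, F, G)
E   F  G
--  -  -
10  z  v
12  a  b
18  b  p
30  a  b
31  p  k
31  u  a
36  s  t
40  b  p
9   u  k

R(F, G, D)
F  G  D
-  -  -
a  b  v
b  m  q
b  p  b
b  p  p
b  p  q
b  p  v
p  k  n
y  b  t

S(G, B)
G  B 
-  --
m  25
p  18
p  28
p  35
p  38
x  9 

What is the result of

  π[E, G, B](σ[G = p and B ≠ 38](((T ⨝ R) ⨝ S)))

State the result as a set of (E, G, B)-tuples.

Joining T and R on F, G yields {(12, a, b, v), (18, b, p, b), (18, b, p, p), (18, b, p, q), (18, b, p, v), (30, a, b, v), (31, p, k, n), (40, b, p, b), (40, b, p, p), (40, b, p, q), (40, b, p, v)}.
Joining (T ⨝ R) and S on G yields {(18, b, p, b, 18), (18, b, p, b, 28), (18, b, p, b, 35), (18, b, p, b, 38), (18, b, p, p, 18), (18, b, p, p, 28), (18, b, p, p, 35), (18, b, p, p, 38), (18, b, p, q, 18), (18, b, p, q, 28), (18, b, p, q, 35), (18, b, p, q, 38), (18, b, p, v, 18), (18, b, p, v, 28), (18, b, p, v, 35), (18, b, p, v, 38), (40, b, p, b, 18), (40, b, p, b, 28), (40, b, p, b, 35), (40, b, p, b, 38), (40, b, p, p, 18), (40, b, p, p, 28), (40, b, p, p, 35), (40, b, p, p, 38), (40, b, p, q, 18), (40, b, p, q, 28), (40, b, p, q, 35), (40, b, p, q, 38), (40, b, p, v, 18), (40, b, p, v, 28), (40, b, p, v, 35), (40, b, p, v, 38)}.
Apply σ_{G = p and B ≠ 38}; surviving tuples: {(18, b, p, b, 18), (18, b, p, b, 28), (18, b, p, b, 35), (18, b, p, p, 18), (18, b, p, p, 28), (18, b, p, p, 35), (18, b, p, q, 18), (18, b, p, q, 28), (18, b, p, q, 35), (18, b, p, v, 18), (18, b, p, v, 28), (18, b, p, v, 35), (40, b, p, b, 18), (40, b, p, b, 28), (40, b, p, b, 35), (40, b, p, p, 18), (40, b, p, p, 28), (40, b, p, p, 35), (40, b, p, q, 18), (40, b, p, q, 28), (40, b, p, q, 35), (40, b, p, v, 18), (40, b, p, v, 28), (40, b, p, v, 35)}
π_{E, G, B} gives {(18, p, 18), (18, p, 28), (18, p, 35), (40, p, 18), (40, p, 28), (40, p, 35)} (18 duplicate(s) eliminated).

{(18, p, 18), (18, p, 28), (18, p, 35), (40, p, 18), (40, p, 28), (40, p, 35)}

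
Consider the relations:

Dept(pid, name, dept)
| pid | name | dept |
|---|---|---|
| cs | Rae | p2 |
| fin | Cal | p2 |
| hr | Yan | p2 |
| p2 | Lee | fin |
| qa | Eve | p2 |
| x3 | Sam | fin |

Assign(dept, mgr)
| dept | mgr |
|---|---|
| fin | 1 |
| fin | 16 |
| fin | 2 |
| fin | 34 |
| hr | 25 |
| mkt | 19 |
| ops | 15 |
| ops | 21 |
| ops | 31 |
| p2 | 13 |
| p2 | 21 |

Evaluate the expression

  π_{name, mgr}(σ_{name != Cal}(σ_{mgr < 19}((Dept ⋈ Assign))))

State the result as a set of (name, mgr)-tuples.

Dept ⋈ Assign (natural join on dept): {(cs, Rae, p2, 13), (cs, Rae, p2, 21), (fin, Cal, p2, 13), (fin, Cal, p2, 21), (hr, Yan, p2, 13), (hr, Yan, p2, 21), (p2, Lee, fin, 1), (p2, Lee, fin, 16), (p2, Lee, fin, 2), (p2, Lee, fin, 34), (qa, Eve, p2, 13), (qa, Eve, p2, 21), (x3, Sam, fin, 1), (x3, Sam, fin, 16), (x3, Sam, fin, 2), (x3, Sam, fin, 34)}
Selection mgr < 19: {(cs, Rae, p2, 13), (fin, Cal, p2, 13), (hr, Yan, p2, 13), (p2, Lee, fin, 1), (p2, Lee, fin, 16), (p2, Lee, fin, 2), (qa, Eve, p2, 13), (x3, Sam, fin, 1), (x3, Sam, fin, 16), (x3, Sam, fin, 2)}
Selection name != Cal: {(cs, Rae, p2, 13), (hr, Yan, p2, 13), (p2, Lee, fin, 1), (p2, Lee, fin, 16), (p2, Lee, fin, 2), (qa, Eve, p2, 13), (x3, Sam, fin, 1), (x3, Sam, fin, 16), (x3, Sam, fin, 2)}
π_{name, mgr} gives {(Eve, 13), (Lee, 1), (Lee, 16), (Lee, 2), (Rae, 13), (Sam, 1), (Sam, 16), (Sam, 2), (Yan, 13)}.

{(Eve, 13), (Lee, 1), (Lee, 16), (Lee, 2), (Rae, 13), (Sam, 1), (Sam, 16), (Sam, 2), (Yan, 13)}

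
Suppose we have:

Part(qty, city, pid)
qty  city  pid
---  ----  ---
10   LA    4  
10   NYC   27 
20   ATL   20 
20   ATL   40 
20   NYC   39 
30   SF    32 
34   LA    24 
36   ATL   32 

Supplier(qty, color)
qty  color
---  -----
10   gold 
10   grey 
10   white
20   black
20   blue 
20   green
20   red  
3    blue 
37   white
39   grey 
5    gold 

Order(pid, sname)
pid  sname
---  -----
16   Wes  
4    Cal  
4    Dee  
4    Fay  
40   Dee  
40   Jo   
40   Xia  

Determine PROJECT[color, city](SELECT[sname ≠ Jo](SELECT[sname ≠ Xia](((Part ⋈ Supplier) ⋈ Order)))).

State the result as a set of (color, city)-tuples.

Joining Part and Supplier on qty yields {(10, LA, 4, gold), (10, LA, 4, grey), (10, LA, 4, white), (10, NYC, 27, gold), (10, NYC, 27, grey), (10, NYC, 27, white), (20, ATL, 20, black), (20, ATL, 20, blue), (20, ATL, 20, green), (20, ATL, 20, red), (20, ATL, 40, black), (20, ATL, 40, blue), (20, ATL, 40, green), (20, ATL, 40, red), (20, NYC, 39, black), (20, NYC, 39, blue), (20, NYC, 39, green), (20, NYC, 39, red)}.
Joining (Part ⋈ Supplier) and Order on pid yields {(10, LA, 4, gold, Cal), (10, LA, 4, gold, Dee), (10, LA, 4, gold, Fay), (10, LA, 4, grey, Cal), (10, LA, 4, grey, Dee), (10, LA, 4, grey, Fay), (10, LA, 4, white, Cal), (10, LA, 4, white, Dee), (10, LA, 4, white, Fay), (20, ATL, 40, black, Dee), (20, ATL, 40, black, Jo), (20, ATL, 40, black, Xia), (20, ATL, 40, blue, Dee), (20, ATL, 40, blue, Jo), (20, ATL, 40, blue, Xia), (20, ATL, 40, green, Dee), (20, ATL, 40, green, Jo), (20, ATL, 40, green, Xia), (20, ATL, 40, red, Dee), (20, ATL, 40, red, Jo), (20, ATL, 40, red, Xia)}.
σ[sname ≠ Xia]: keep tuples satisfying sname ≠ Xia → {(10, LA, 4, gold, Cal), (10, LA, 4, gold, Dee), (10, LA, 4, gold, Fay), (10, LA, 4, grey, Cal), (10, LA, 4, grey, Dee), (10, LA, 4, grey, Fay), (10, LA, 4, white, Cal), (10, LA, 4, white, Dee), (10, LA, 4, white, Fay), (20, ATL, 40, black, Dee), (20, ATL, 40, black, Jo), (20, ATL, 40, blue, Dee), (20, ATL, 40, blue, Jo), (20, ATL, 40, green, Dee), (20, ATL, 40, green, Jo), (20, ATL, 40, red, Dee), (20, ATL, 40, red, Jo)}
σ[sname ≠ Jo]: keep tuples satisfying sname ≠ Jo → {(10, LA, 4, gold, Cal), (10, LA, 4, gold, Dee), (10, LA, 4, gold, Fay), (10, LA, 4, grey, Cal), (10, LA, 4, grey, Dee), (10, LA, 4, grey, Fay), (10, LA, 4, white, Cal), (10, LA, 4, white, Dee), (10, LA, 4, white, Fay), (20, ATL, 40, black, Dee), (20, ATL, 40, blue, Dee), (20, ATL, 40, green, Dee), (20, ATL, 40, red, Dee)}
π_{color, city} gives {(black, ATL), (blue, ATL), (gold, LA), (green, ATL), (grey, LA), (red, ATL), (white, LA)} (6 duplicate(s) eliminated).

{(black, ATL), (blue, ATL), (gold, LA), (green, ATL), (grey, LA), (red, ATL), (white, LA)}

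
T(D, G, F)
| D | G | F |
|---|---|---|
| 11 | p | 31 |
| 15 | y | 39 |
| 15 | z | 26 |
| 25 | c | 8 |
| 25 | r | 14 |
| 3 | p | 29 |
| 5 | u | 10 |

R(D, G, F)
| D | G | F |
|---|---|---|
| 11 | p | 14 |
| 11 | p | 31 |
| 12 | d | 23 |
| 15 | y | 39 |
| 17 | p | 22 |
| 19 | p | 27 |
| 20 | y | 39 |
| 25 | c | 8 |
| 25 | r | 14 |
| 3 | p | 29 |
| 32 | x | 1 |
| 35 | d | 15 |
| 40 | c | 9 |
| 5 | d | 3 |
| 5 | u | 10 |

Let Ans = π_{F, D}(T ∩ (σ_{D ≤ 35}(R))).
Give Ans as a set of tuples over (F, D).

{(10, 5), (14, 25), (29, 3), (31, 11), (39, 15), (8, 25)}

Selection D ≤ 35: {(11, p, 14), (11, p, 31), (12, d, 23), (15, y, 39), (17, p, 22), (19, p, 27), (20, y, 39), (25, c, 8), (25, r, 14), (3, p, 29), (32, x, 1), (35, d, 15), (5, d, 3), (5, u, 10)}
Intersection: {(11, p, 31), (15, y, 39), (15, z, 26), (25, c, 8), (25, r, 14), (3, p, 29), (5, u, 10)} with {(11, p, 14), (11, p, 31), (12, d, 23), (15, y, 39), (17, p, 22), (19, p, 27), (20, y, 39), (25, c, 8), (25, r, 14), (3, p, 29), (32, x, 1), (35, d, 15), (5, d, 3), (5, u, 10)} → {(11, p, 31), (15, y, 39), (25, c, 8), (25, r, 14), (3, p, 29), (5, u, 10)}
Projecting to F, D: {(10, 5), (14, 25), (29, 3), (31, 11), (39, 15), (8, 25)}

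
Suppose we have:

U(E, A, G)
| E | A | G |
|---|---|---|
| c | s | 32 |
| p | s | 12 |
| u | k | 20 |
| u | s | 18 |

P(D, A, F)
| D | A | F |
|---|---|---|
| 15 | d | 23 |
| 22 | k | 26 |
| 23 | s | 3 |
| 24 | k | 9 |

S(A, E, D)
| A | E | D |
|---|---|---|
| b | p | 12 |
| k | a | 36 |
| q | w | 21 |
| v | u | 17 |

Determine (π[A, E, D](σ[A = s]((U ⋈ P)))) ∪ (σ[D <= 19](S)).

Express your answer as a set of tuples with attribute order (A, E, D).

{(b, p, 12), (s, c, 23), (s, p, 23), (s, u, 23), (v, u, 17)}

Natural join on A: {(c, s, 32, 23, 3), (p, s, 12, 23, 3), (u, k, 20, 22, 26), (u, k, 20, 24, 9), (u, s, 18, 23, 3)}
Selection A = s: {(c, s, 32, 23, 3), (p, s, 12, 23, 3), (u, s, 18, 23, 3)}
π[A, E, D]: project onto (A, E, D) → {(s, c, 23), (s, p, 23), (s, u, 23)}
Selection D <= 19: {(b, p, 12), (v, u, 17)}
Set union of the two operands is {(b, p, 12), (s, c, 23), (s, p, 23), (s, u, 23), (v, u, 17)}.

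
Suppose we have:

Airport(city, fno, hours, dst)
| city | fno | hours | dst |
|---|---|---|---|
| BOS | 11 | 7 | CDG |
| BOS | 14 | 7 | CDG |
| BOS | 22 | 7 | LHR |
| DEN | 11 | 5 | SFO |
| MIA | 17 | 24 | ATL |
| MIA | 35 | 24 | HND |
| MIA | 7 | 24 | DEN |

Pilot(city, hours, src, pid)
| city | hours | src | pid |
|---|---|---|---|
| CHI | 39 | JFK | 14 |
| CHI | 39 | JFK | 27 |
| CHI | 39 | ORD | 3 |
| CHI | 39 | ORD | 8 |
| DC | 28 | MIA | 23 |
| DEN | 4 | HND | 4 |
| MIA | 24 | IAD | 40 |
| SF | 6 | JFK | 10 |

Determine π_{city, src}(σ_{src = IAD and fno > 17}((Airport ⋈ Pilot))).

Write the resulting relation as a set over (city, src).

Joining Airport and Pilot on city, hours yields {(MIA, 17, 24, ATL, IAD, 40), (MIA, 35, 24, HND, IAD, 40), (MIA, 7, 24, DEN, IAD, 40)}.
Filtering on src = IAD and fno > 17 leaves {(MIA, 35, 24, HND, IAD, 40)}.
π_{city, src} gives {(MIA, IAD)}.

{(MIA, IAD)}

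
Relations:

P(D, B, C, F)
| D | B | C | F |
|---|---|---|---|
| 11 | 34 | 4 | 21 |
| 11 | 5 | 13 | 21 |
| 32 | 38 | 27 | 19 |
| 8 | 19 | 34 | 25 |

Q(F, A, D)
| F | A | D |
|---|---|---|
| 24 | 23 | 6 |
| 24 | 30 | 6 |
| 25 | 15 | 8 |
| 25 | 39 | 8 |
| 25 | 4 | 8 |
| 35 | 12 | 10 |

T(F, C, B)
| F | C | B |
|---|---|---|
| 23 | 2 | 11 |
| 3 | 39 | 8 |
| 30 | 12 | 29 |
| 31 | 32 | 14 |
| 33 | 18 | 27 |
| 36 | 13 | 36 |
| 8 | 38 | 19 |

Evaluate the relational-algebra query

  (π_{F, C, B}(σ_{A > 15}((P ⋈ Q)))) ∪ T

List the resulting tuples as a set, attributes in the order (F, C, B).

{(23, 2, 11), (25, 34, 19), (3, 39, 8), (30, 12, 29), (31, 32, 14), (33, 18, 27), (36, 13, 36), (8, 38, 19)}

Natural join on D, F: {(8, 19, 34, 25, 15), (8, 19, 34, 25, 39), (8, 19, 34, 25, 4)}
Filtering on A > 15 leaves {(8, 19, 34, 25, 39)}.
π_{F, C, B} gives {(25, 34, 19)}.
Set union of the two operands is {(23, 2, 11), (25, 34, 19), (3, 39, 8), (30, 12, 29), (31, 32, 14), (33, 18, 27), (36, 13, 36), (8, 38, 19)}.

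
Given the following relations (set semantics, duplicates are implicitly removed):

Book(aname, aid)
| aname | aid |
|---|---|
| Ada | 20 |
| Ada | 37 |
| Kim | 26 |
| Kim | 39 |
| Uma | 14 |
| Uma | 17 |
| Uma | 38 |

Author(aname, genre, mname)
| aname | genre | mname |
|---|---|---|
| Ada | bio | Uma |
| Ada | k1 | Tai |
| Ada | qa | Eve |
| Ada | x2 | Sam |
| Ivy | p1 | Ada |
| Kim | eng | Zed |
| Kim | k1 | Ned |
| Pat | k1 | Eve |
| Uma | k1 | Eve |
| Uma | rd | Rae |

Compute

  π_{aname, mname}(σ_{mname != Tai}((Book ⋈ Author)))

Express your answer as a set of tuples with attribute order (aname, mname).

{(Ada, Eve), (Ada, Sam), (Ada, Uma), (Kim, Ned), (Kim, Zed), (Uma, Eve), (Uma, Rae)}

Book ⋈ Author (natural join on aname): {(Ada, 20, bio, Uma), (Ada, 20, k1, Tai), (Ada, 20, qa, Eve), (Ada, 20, x2, Sam), (Ada, 37, bio, Uma), (Ada, 37, k1, Tai), (Ada, 37, qa, Eve), (Ada, 37, x2, Sam), (Kim, 26, eng, Zed), (Kim, 26, k1, Ned), (Kim, 39, eng, Zed), (Kim, 39, k1, Ned), (Uma, 14, k1, Eve), (Uma, 14, rd, Rae), (Uma, 17, k1, Eve), (Uma, 17, rd, Rae), (Uma, 38, k1, Eve), (Uma, 38, rd, Rae)}
σ[mname != Tai]: keep tuples satisfying mname != Tai → {(Ada, 20, bio, Uma), (Ada, 20, qa, Eve), (Ada, 20, x2, Sam), (Ada, 37, bio, Uma), (Ada, 37, qa, Eve), (Ada, 37, x2, Sam), (Kim, 26, eng, Zed), (Kim, 26, k1, Ned), (Kim, 39, eng, Zed), (Kim, 39, k1, Ned), (Uma, 14, k1, Eve), (Uma, 14, rd, Rae), (Uma, 17, k1, Eve), (Uma, 17, rd, Rae), (Uma, 38, k1, Eve), (Uma, 38, rd, Rae)}
Projecting to aname, mname (9 duplicate(s) eliminated): {(Ada, Eve), (Ada, Sam), (Ada, Uma), (Kim, Ned), (Kim, Zed), (Uma, Eve), (Uma, Rae)}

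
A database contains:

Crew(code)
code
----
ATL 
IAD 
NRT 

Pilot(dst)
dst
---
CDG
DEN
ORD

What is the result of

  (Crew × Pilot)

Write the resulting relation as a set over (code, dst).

{(ATL, CDG), (ATL, DEN), (ATL, ORD), (IAD, CDG), (IAD, DEN), (IAD, ORD), (NRT, CDG), (NRT, DEN), (NRT, ORD)}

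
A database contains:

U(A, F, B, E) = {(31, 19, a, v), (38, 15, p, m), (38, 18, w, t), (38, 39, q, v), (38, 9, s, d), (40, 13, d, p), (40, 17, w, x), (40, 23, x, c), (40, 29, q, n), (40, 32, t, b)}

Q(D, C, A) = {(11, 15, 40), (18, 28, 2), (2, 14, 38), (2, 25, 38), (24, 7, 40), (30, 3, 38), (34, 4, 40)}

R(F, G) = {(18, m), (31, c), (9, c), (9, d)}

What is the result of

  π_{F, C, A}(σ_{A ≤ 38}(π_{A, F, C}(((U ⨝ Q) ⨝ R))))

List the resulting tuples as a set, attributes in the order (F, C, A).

{(18, 14, 38), (18, 25, 38), (18, 3, 38), (9, 14, 38), (9, 25, 38), (9, 3, 38)}

Natural join on A: {(38, 15, p, m, 2, 14), (38, 15, p, m, 2, 25), (38, 15, p, m, 30, 3), (38, 18, w, t, 2, 14), (38, 18, w, t, 2, 25), (38, 18, w, t, 30, 3), (38, 39, q, v, 2, 14), (38, 39, q, v, 2, 25), (38, 39, q, v, 30, 3), (38, 9, s, d, 2, 14), (38, 9, s, d, 2, 25), (38, 9, s, d, 30, 3), (40, 13, d, p, 11, 15), (40, 13, d, p, 24, 7), (40, 13, d, p, 34, 4), (40, 17, w, x, 11, 15), (40, 17, w, x, 24, 7), (40, 17, w, x, 34, 4), (40, 23, x, c, 11, 15), (40, 23, x, c, 24, 7), (40, 23, x, c, 34, 4), (40, 29, q, n, 11, 15), (40, 29, q, n, 24, 7), (40, 29, q, n, 34, 4), (40, 32, t, b, 11, 15), (40, 32, t, b, 24, 7), (40, 32, t, b, 34, 4)}
Natural join on F: {(38, 18, w, t, 2, 14, m), (38, 18, w, t, 2, 25, m), (38, 18, w, t, 30, 3, m), (38, 9, s, d, 2, 14, c), (38, 9, s, d, 2, 14, d), (38, 9, s, d, 2, 25, c), (38, 9, s, d, 2, 25, d), (38, 9, s, d, 30, 3, c), (38, 9, s, d, 30, 3, d)}
Keep only column(s) A, F, C (3 duplicate(s) eliminated): {(38, 18, 14), (38, 18, 25), (38, 18, 3), (38, 9, 14), (38, 9, 25), (38, 9, 3)}
Filtering on A ≤ 38 leaves {(38, 18, 14), (38, 18, 25), (38, 18, 3), (38, 9, 14), (38, 9, 25), (38, 9, 3)}.
Keep only column(s) F, C, A: {(18, 14, 38), (18, 25, 38), (18, 3, 38), (9, 14, 38), (9, 25, 38), (9, 3, 38)}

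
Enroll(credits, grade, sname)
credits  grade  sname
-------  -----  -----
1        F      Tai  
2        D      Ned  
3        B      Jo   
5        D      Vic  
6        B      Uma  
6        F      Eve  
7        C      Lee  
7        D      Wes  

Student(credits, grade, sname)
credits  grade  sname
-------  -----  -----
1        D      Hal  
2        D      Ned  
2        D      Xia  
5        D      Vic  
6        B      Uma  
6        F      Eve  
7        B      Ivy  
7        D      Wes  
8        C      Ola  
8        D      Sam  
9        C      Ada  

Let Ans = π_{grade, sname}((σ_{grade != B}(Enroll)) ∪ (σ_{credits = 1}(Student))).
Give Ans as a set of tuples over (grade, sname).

{(C, Lee), (D, Hal), (D, Ned), (D, Vic), (D, Wes), (F, Eve), (F, Tai)}

Filtering on grade != B leaves {(1, F, Tai), (2, D, Ned), (5, D, Vic), (6, F, Eve), (7, C, Lee), (7, D, Wes)}.
Filtering on credits = 1 leaves {(1, D, Hal)}.
Union: {(1, F, Tai), (2, D, Ned), (5, D, Vic), (6, F, Eve), (7, C, Lee), (7, D, Wes)} with {(1, D, Hal)} → {(1, D, Hal), (1, F, Tai), (2, D, Ned), (5, D, Vic), (6, F, Eve), (7, C, Lee), (7, D, Wes)}
Projecting to grade, sname: {(C, Lee), (D, Hal), (D, Ned), (D, Vic), (D, Wes), (F, Eve), (F, Tai)}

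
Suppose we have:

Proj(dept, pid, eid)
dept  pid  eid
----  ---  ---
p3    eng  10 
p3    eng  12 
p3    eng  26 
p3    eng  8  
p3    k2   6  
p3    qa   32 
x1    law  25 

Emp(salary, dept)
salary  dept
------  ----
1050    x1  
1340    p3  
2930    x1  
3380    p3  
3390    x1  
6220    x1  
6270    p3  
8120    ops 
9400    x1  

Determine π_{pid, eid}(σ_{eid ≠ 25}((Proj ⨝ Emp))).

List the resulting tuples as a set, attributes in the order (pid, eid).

{(eng, 10), (eng, 12), (eng, 26), (eng, 8), (k2, 6), (qa, 32)}

Proj ⋈ Emp (natural join on dept): {(p3, eng, 10, 1340), (p3, eng, 10, 3380), (p3, eng, 10, 6270), (p3, eng, 12, 1340), (p3, eng, 12, 3380), (p3, eng, 12, 6270), (p3, eng, 26, 1340), (p3, eng, 26, 3380), (p3, eng, 26, 6270), (p3, eng, 8, 1340), (p3, eng, 8, 3380), (p3, eng, 8, 6270), (p3, k2, 6, 1340), (p3, k2, 6, 3380), (p3, k2, 6, 6270), (p3, qa, 32, 1340), (p3, qa, 32, 3380), (p3, qa, 32, 6270), (x1, law, 25, 1050), (x1, law, 25, 2930), (x1, law, 25, 3390), (x1, law, 25, 6220), (x1, law, 25, 9400)}
Apply σ_{eid ≠ 25}; surviving tuples: {(p3, eng, 10, 1340), (p3, eng, 10, 3380), (p3, eng, 10, 6270), (p3, eng, 12, 1340), (p3, eng, 12, 3380), (p3, eng, 12, 6270), (p3, eng, 26, 1340), (p3, eng, 26, 3380), (p3, eng, 26, 6270), (p3, eng, 8, 1340), (p3, eng, 8, 3380), (p3, eng, 8, 6270), (p3, k2, 6, 1340), (p3, k2, 6, 3380), (p3, k2, 6, 6270), (p3, qa, 32, 1340), (p3, qa, 32, 3380), (p3, qa, 32, 6270)}
π[pid, eid]: project onto (pid, eid) (12 duplicate(s) eliminated) → {(eng, 10), (eng, 12), (eng, 26), (eng, 8), (k2, 6), (qa, 32)}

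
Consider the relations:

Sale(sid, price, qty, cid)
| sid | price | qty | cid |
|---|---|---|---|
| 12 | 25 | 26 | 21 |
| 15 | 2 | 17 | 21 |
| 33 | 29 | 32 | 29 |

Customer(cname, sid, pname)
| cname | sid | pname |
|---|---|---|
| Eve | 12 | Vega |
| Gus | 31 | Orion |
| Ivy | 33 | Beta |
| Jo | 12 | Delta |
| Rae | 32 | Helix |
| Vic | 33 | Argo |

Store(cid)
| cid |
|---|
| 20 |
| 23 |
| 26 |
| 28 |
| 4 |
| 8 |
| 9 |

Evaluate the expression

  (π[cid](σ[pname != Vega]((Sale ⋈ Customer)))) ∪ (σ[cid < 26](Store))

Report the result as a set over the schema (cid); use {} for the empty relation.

{20, 21, 23, 29, 4, 8, 9}

Natural join on sid: {(12, 25, 26, 21, Eve, Vega), (12, 25, 26, 21, Jo, Delta), (33, 29, 32, 29, Ivy, Beta), (33, 29, 32, 29, Vic, Argo)}
Apply σ_{pname != Vega}; surviving tuples: {(12, 25, 26, 21, Jo, Delta), (33, 29, 32, 29, Ivy, Beta), (33, 29, 32, 29, Vic, Argo)}
Keep only column(s) cid (1 duplicate(s) eliminated): {21, 29}
Apply σ_{cid < 26}; surviving tuples: {20, 23, 4, 8, 9}
Taking the union: {20, 21, 23, 29, 4, 8, 9}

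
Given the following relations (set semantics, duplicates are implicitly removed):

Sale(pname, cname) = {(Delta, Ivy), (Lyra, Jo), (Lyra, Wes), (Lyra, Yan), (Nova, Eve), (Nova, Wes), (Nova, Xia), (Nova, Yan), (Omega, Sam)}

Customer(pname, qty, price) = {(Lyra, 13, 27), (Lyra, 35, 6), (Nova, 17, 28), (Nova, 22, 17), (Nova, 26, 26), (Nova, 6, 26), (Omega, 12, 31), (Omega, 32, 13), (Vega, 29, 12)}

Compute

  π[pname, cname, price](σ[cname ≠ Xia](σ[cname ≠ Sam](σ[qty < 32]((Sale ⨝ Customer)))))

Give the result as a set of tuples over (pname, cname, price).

Natural join on pname: {(Lyra, Jo, 13, 27), (Lyra, Jo, 35, 6), (Lyra, Wes, 13, 27), (Lyra, Wes, 35, 6), (Lyra, Yan, 13, 27), (Lyra, Yan, 35, 6), (Nova, Eve, 17, 28), (Nova, Eve, 22, 17), (Nova, Eve, 26, 26), (Nova, Eve, 6, 26), (Nova, Wes, 17, 28), (Nova, Wes, 22, 17), (Nova, Wes, 26, 26), (Nova, Wes, 6, 26), (Nova, Xia, 17, 28), (Nova, Xia, 22, 17), (Nova, Xia, 26, 26), (Nova, Xia, 6, 26), (Nova, Yan, 17, 28), (Nova, Yan, 22, 17), (Nova, Yan, 26, 26), (Nova, Yan, 6, 26), (Omega, Sam, 12, 31), (Omega, Sam, 32, 13)}
σ[qty < 32]: keep tuples satisfying qty < 32 → {(Lyra, Jo, 13, 27), (Lyra, Wes, 13, 27), (Lyra, Yan, 13, 27), (Nova, Eve, 17, 28), (Nova, Eve, 22, 17), (Nova, Eve, 26, 26), (Nova, Eve, 6, 26), (Nova, Wes, 17, 28), (Nova, Wes, 22, 17), (Nova, Wes, 26, 26), (Nova, Wes, 6, 26), (Nova, Xia, 17, 28), (Nova, Xia, 22, 17), (Nova, Xia, 26, 26), (Nova, Xia, 6, 26), (Nova, Yan, 17, 28), (Nova, Yan, 22, 17), (Nova, Yan, 26, 26), (Nova, Yan, 6, 26), (Omega, Sam, 12, 31)}
σ[cname ≠ Sam]: keep tuples satisfying cname ≠ Sam → {(Lyra, Jo, 13, 27), (Lyra, Wes, 13, 27), (Lyra, Yan, 13, 27), (Nova, Eve, 17, 28), (Nova, Eve, 22, 17), (Nova, Eve, 26, 26), (Nova, Eve, 6, 26), (Nova, Wes, 17, 28), (Nova, Wes, 22, 17), (Nova, Wes, 26, 26), (Nova, Wes, 6, 26), (Nova, Xia, 17, 28), (Nova, Xia, 22, 17), (Nova, Xia, 26, 26), (Nova, Xia, 6, 26), (Nova, Yan, 17, 28), (Nova, Yan, 22, 17), (Nova, Yan, 26, 26), (Nova, Yan, 6, 26)}
σ[cname ≠ Xia]: keep tuples satisfying cname ≠ Xia → {(Lyra, Jo, 13, 27), (Lyra, Wes, 13, 27), (Lyra, Yan, 13, 27), (Nova, Eve, 17, 28), (Nova, Eve, 22, 17), (Nova, Eve, 26, 26), (Nova, Eve, 6, 26), (Nova, Wes, 17, 28), (Nova, Wes, 22, 17), (Nova, Wes, 26, 26), (Nova, Wes, 6, 26), (Nova, Yan, 17, 28), (Nova, Yan, 22, 17), (Nova, Yan, 26, 26), (Nova, Yan, 6, 26)}
π_{pname, cname, price} gives {(Lyra, Jo, 27), (Lyra, Wes, 27), (Lyra, Yan, 27), (Nova, Eve, 17), (Nova, Eve, 26), (Nova, Eve, 28), (Nova, Wes, 17), (Nova, Wes, 26), (Nova, Wes, 28), (Nova, Yan, 17), (Nova, Yan, 26), (Nova, Yan, 28)} (3 duplicate(s) eliminated).

{(Lyra, Jo, 27), (Lyra, Wes, 27), (Lyra, Yan, 27), (Nova, Eve, 17), (Nova, Eve, 26), (Nova, Eve, 28), (Nova, Wes, 17), (Nova, Wes, 26), (Nova, Wes, 28), (Nova, Yan, 17), (Nova, Yan, 26), (Nova, Yan, 28)}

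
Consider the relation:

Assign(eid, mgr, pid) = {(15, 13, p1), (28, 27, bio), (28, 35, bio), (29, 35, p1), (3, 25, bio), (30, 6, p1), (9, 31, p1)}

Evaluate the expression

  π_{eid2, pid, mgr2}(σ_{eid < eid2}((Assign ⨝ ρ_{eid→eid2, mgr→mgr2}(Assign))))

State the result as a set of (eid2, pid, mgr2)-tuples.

ρ[eid→eid2, mgr→mgr2]: schema becomes (eid2, mgr2, pid); tuples unchanged.
Joining Assign and ρ_{eid→eid2, mgr→mgr2}(Assign) on pid yields {(15, 13, p1, 15, 13), (15, 13, p1, 29, 35), (15, 13, p1, 30, 6), (15, 13, p1, 9, 31), (28, 27, bio, 28, 27), (28, 27, bio, 28, 35), (28, 27, bio, 3, 25), (28, 35, bio, 28, 27), (28, 35, bio, 28, 35), (28, 35, bio, 3, 25), (29, 35, p1, 15, 13), (29, 35, p1, 29, 35), (29, 35, p1, 30, 6), (29, 35, p1, 9, 31), (3, 25, bio, 28, 27), (3, 25, bio, 28, 35), (3, 25, bio, 3, 25), (30, 6, p1, 15, 13), (30, 6, p1, 29, 35), (30, 6, p1, 30, 6), (30, 6, p1, 9, 31), (9, 31, p1, 15, 13), (9, 31, p1, 29, 35), (9, 31, p1, 30, 6), (9, 31, p1, 9, 31)}.
σ[eid < eid2]: keep tuples satisfying eid < eid2 → {(15, 13, p1, 29, 35), (15, 13, p1, 30, 6), (29, 35, p1, 30, 6), (3, 25, bio, 28, 27), (3, 25, bio, 28, 35), (9, 31, p1, 15, 13), (9, 31, p1, 29, 35), (9, 31, p1, 30, 6)}
Projecting to eid2, pid, mgr2 (3 duplicate(s) eliminated): {(15, p1, 13), (28, bio, 27), (28, bio, 35), (29, p1, 35), (30, p1, 6)}

{(15, p1, 13), (28, bio, 27), (28, bio, 35), (29, p1, 35), (30, p1, 6)}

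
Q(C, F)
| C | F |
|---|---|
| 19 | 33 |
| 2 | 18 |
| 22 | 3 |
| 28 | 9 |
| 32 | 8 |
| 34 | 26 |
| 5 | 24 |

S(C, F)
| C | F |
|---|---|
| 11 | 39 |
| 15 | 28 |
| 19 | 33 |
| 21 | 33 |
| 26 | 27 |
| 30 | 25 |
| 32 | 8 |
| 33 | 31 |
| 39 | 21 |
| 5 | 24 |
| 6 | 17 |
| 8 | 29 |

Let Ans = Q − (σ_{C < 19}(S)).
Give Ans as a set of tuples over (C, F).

{(19, 33), (2, 18), (22, 3), (28, 9), (32, 8), (34, 26)}

Selection C < 19: {(11, 39), (15, 28), (5, 24), (6, 17), (8, 29)}
Set difference of the two operands is {(19, 33), (2, 18), (22, 3), (28, 9), (32, 8), (34, 26)}.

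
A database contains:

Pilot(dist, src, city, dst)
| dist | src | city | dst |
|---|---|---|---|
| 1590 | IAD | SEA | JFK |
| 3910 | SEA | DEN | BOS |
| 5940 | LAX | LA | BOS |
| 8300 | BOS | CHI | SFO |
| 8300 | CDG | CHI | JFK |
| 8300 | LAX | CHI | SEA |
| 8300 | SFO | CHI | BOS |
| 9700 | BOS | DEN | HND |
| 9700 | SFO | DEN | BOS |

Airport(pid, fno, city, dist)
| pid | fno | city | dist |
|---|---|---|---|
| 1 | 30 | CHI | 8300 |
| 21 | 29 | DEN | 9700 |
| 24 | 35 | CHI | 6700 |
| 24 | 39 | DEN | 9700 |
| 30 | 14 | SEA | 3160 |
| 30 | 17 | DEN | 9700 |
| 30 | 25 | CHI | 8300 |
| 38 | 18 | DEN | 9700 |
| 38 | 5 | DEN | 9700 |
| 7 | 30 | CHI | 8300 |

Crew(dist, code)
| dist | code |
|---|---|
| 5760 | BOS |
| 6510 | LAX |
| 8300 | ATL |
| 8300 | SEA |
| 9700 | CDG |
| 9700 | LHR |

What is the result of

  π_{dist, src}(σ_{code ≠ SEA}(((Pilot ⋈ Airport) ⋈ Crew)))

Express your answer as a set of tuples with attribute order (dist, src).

Joining Pilot and Airport on dist, city yields {(8300, BOS, CHI, SFO, 1, 30), (8300, BOS, CHI, SFO, 30, 25), (8300, BOS, CHI, SFO, 7, 30), (8300, CDG, CHI, JFK, 1, 30), (8300, CDG, CHI, JFK, 30, 25), (8300, CDG, CHI, JFK, 7, 30), (8300, LAX, CHI, SEA, 1, 30), (8300, LAX, CHI, SEA, 30, 25), (8300, LAX, CHI, SEA, 7, 30), (8300, SFO, CHI, BOS, 1, 30), (8300, SFO, CHI, BOS, 30, 25), (8300, SFO, CHI, BOS, 7, 30), (9700, BOS, DEN, HND, 21, 29), (9700, BOS, DEN, HND, 24, 39), (9700, BOS, DEN, HND, 30, 17), (9700, BOS, DEN, HND, 38, 18), (9700, BOS, DEN, HND, 38, 5), (9700, SFO, DEN, BOS, 21, 29), (9700, SFO, DEN, BOS, 24, 39), (9700, SFO, DEN, BOS, 30, 17), (9700, SFO, DEN, BOS, 38, 18), (9700, SFO, DEN, BOS, 38, 5)}.
Joining (Pilot ⋈ Airport) and Crew on dist yields {(8300, BOS, CHI, SFO, 1, 30, ATL), (8300, BOS, CHI, SFO, 1, 30, SEA), (8300, BOS, CHI, SFO, 30, 25, ATL), (8300, BOS, CHI, SFO, 30, 25, SEA), (8300, BOS, CHI, SFO, 7, 30, ATL), (8300, BOS, CHI, SFO, 7, 30, SEA), (8300, CDG, CHI, JFK, 1, 30, ATL), (8300, CDG, CHI, JFK, 1, 30, SEA), (8300, CDG, CHI, JFK, 30, 25, ATL), (8300, CDG, CHI, JFK, 30, 25, SEA), (8300, CDG, CHI, JFK, 7, 30, ATL), (8300, CDG, CHI, JFK, 7, 30, SEA), (8300, LAX, CHI, SEA, 1, 30, ATL), (8300, LAX, CHI, SEA, 1, 30, SEA), (8300, LAX, CHI, SEA, 30, 25, ATL), (8300, LAX, CHI, SEA, 30, 25, SEA), (8300, LAX, CHI, SEA, 7, 30, ATL), (8300, LAX, CHI, SEA, 7, 30, SEA), (8300, SFO, CHI, BOS, 1, 30, ATL), (8300, SFO, CHI, BOS, 1, 30, SEA), (8300, SFO, CHI, BOS, 30, 25, ATL), (8300, SFO, CHI, BOS, 30, 25, SEA), (8300, SFO, CHI, BOS, 7, 30, ATL), (8300, SFO, CHI, BOS, 7, 30, SEA), (9700, BOS, DEN, HND, 21, 29, CDG), (9700, BOS, DEN, HND, 21, 29, LHR), (9700, BOS, DEN, HND, 24, 39, CDG), (9700, BOS, DEN, HND, 24, 39, LHR), (9700, BOS, DEN, HND, 30, 17, CDG), (9700, BOS, DEN, HND, 30, 17, LHR), (9700, BOS, DEN, HND, 38, 18, CDG), (9700, BOS, DEN, HND, 38, 18, LHR), (9700, BOS, DEN, HND, 38, 5, CDG), (9700, BOS, DEN, HND, 38, 5, LHR), (9700, SFO, DEN, BOS, 21, 29, CDG), (9700, SFO, DEN, BOS, 21, 29, LHR), (9700, SFO, DEN, BOS, 24, 39, CDG), (9700, SFO, DEN, BOS, 24, 39, LHR), (9700, SFO, DEN, BOS, 30, 17, CDG), (9700, SFO, DEN, BOS, 30, 17, LHR), (9700, SFO, DEN, BOS, 38, 18, CDG), (9700, SFO, DEN, BOS, 38, 18, LHR), (9700, SFO, DEN, BOS, 38, 5, CDG), (9700, SFO, DEN, BOS, 38, 5, LHR)}.
Apply σ_{code ≠ SEA}; surviving tuples: {(8300, BOS, CHI, SFO, 1, 30, ATL), (8300, BOS, CHI, SFO, 30, 25, ATL), (8300, BOS, CHI, SFO, 7, 30, ATL), (8300, CDG, CHI, JFK, 1, 30, ATL), (8300, CDG, CHI, JFK, 30, 25, ATL), (8300, CDG, CHI, JFK, 7, 30, ATL), (8300, LAX, CHI, SEA, 1, 30, ATL), (8300, LAX, CHI, SEA, 30, 25, ATL), (8300, LAX, CHI, SEA, 7, 30, ATL), (8300, SFO, CHI, BOS, 1, 30, ATL), (8300, SFO, CHI, BOS, 30, 25, ATL), (8300, SFO, CHI, BOS, 7, 30, ATL), (9700, BOS, DEN, HND, 21, 29, CDG), (9700, BOS, DEN, HND, 21, 29, LHR), (9700, BOS, DEN, HND, 24, 39, CDG), (9700, BOS, DEN, HND, 24, 39, LHR), (9700, BOS, DEN, HND, 30, 17, CDG), (9700, BOS, DEN, HND, 30, 17, LHR), (9700, BOS, DEN, HND, 38, 18, CDG), (9700, BOS, DEN, HND, 38, 18, LHR), (9700, BOS, DEN, HND, 38, 5, CDG), (9700, BOS, DEN, HND, 38, 5, LHR), (9700, SFO, DEN, BOS, 21, 29, CDG), (9700, SFO, DEN, BOS, 21, 29, LHR), (9700, SFO, DEN, BOS, 24, 39, CDG), (9700, SFO, DEN, BOS, 24, 39, LHR), (9700, SFO, DEN, BOS, 30, 17, CDG), (9700, SFO, DEN, BOS, 30, 17, LHR), (9700, SFO, DEN, BOS, 38, 18, CDG), (9700, SFO, DEN, BOS, 38, 18, LHR), (9700, SFO, DEN, BOS, 38, 5, CDG), (9700, SFO, DEN, BOS, 38, 5, LHR)}
π_{dist, src} gives {(8300, BOS), (8300, CDG), (8300, LAX), (8300, SFO), (9700, BOS), (9700, SFO)} (26 duplicate(s) eliminated).

{(8300, BOS), (8300, CDG), (8300, LAX), (8300, SFO), (9700, BOS), (9700, SFO)}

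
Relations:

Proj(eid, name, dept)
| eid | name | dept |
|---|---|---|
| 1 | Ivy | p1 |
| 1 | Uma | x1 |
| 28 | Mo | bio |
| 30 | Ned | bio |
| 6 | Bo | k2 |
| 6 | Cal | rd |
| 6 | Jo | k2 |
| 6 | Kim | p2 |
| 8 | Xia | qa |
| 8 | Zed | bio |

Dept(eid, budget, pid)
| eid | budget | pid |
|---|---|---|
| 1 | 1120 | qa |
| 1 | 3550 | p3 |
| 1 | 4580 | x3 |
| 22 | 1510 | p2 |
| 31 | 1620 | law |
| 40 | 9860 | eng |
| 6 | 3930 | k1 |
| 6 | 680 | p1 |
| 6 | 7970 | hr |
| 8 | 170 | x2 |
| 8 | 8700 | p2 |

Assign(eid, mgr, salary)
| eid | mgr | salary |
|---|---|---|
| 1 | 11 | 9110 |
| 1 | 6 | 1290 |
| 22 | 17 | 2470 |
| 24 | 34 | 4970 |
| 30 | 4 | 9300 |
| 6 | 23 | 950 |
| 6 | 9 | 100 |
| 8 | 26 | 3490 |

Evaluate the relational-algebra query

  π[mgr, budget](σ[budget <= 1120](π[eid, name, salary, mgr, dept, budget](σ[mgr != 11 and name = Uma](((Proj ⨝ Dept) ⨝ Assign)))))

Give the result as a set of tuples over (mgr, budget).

Proj ⋈ Dept (natural join on eid): {(1, Ivy, p1, 1120, qa), (1, Ivy, p1, 3550, p3), (1, Ivy, p1, 4580, x3), (1, Uma, x1, 1120, qa), (1, Uma, x1, 3550, p3), (1, Uma, x1, 4580, x3), (6, Bo, k2, 3930, k1), (6, Bo, k2, 680, p1), (6, Bo, k2, 7970, hr), (6, Cal, rd, 3930, k1), (6, Cal, rd, 680, p1), (6, Cal, rd, 7970, hr), (6, Jo, k2, 3930, k1), (6, Jo, k2, 680, p1), (6, Jo, k2, 7970, hr), (6, Kim, p2, 3930, k1), (6, Kim, p2, 680, p1), (6, Kim, p2, 7970, hr), (8, Xia, qa, 170, x2), (8, Xia, qa, 8700, p2), (8, Zed, bio, 170, x2), (8, Zed, bio, 8700, p2)}
(Proj ⨝ Dept) ⋈ Assign (natural join on eid): {(1, Ivy, p1, 1120, qa, 11, 9110), (1, Ivy, p1, 1120, qa, 6, 1290), (1, Ivy, p1, 3550, p3, 11, 9110), (1, Ivy, p1, 3550, p3, 6, 1290), (1, Ivy, p1, 4580, x3, 11, 9110), (1, Ivy, p1, 4580, x3, 6, 1290), (1, Uma, x1, 1120, qa, 11, 9110), (1, Uma, x1, 1120, qa, 6, 1290), (1, Uma, x1, 3550, p3, 11, 9110), (1, Uma, x1, 3550, p3, 6, 1290), (1, Uma, x1, 4580, x3, 11, 9110), (1, Uma, x1, 4580, x3, 6, 1290), (6, Bo, k2, 3930, k1, 23, 950), (6, Bo, k2, 3930, k1, 9, 100), (6, Bo, k2, 680, p1, 23, 950), (6, Bo, k2, 680, p1, 9, 100), (6, Bo, k2, 7970, hr, 23, 950), (6, Bo, k2, 7970, hr, 9, 100), (6, Cal, rd, 3930, k1, 23, 950), (6, Cal, rd, 3930, k1, 9, 100), (6, Cal, rd, 680, p1, 23, 950), (6, Cal, rd, 680, p1, 9, 100), (6, Cal, rd, 7970, hr, 23, 950), (6, Cal, rd, 7970, hr, 9, 100), (6, Jo, k2, 3930, k1, 23, 950), (6, Jo, k2, 3930, k1, 9, 100), (6, Jo, k2, 680, p1, 23, 950), (6, Jo, k2, 680, p1, 9, 100), (6, Jo, k2, 7970, hr, 23, 950), (6, Jo, k2, 7970, hr, 9, 100), (6, Kim, p2, 3930, k1, 23, 950), (6, Kim, p2, 3930, k1, 9, 100), (6, Kim, p2, 680, p1, 23, 950), (6, Kim, p2, 680, p1, 9, 100), (6, Kim, p2, 7970, hr, 23, 950), (6, Kim, p2, 7970, hr, 9, 100), (8, Xia, qa, 170, x2, 26, 3490), (8, Xia, qa, 8700, p2, 26, 3490), (8, Zed, bio, 170, x2, 26, 3490), (8, Zed, bio, 8700, p2, 26, 3490)}
Apply σ_{mgr != 11 and name = Uma}; surviving tuples: {(1, Uma, x1, 1120, qa, 6, 1290), (1, Uma, x1, 3550, p3, 6, 1290), (1, Uma, x1, 4580, x3, 6, 1290)}
π_{eid, name, salary, mgr, dept, budget} gives {(1, Uma, 1290, 6, x1, 1120), (1, Uma, 1290, 6, x1, 3550), (1, Uma, 1290, 6, x1, 4580)}.
Apply σ_{budget <= 1120}; surviving tuples: {(1, Uma, 1290, 6, x1, 1120)}
π_{mgr, budget} gives {(6, 1120)}.

{(6, 1120)}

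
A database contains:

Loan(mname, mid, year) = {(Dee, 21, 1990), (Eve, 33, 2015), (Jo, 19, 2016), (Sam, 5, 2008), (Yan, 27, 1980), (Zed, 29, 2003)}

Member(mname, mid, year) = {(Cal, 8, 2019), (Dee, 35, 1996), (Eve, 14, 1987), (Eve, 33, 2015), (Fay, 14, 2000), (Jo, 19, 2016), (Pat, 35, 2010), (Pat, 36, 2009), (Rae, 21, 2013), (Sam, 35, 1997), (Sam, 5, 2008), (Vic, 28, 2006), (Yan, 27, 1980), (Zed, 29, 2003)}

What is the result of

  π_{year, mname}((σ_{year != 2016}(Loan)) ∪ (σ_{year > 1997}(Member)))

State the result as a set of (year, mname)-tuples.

{(1980, Yan), (1990, Dee), (2000, Fay), (2003, Zed), (2006, Vic), (2008, Sam), (2009, Pat), (2010, Pat), (2013, Rae), (2015, Eve), (2016, Jo), (2019, Cal)}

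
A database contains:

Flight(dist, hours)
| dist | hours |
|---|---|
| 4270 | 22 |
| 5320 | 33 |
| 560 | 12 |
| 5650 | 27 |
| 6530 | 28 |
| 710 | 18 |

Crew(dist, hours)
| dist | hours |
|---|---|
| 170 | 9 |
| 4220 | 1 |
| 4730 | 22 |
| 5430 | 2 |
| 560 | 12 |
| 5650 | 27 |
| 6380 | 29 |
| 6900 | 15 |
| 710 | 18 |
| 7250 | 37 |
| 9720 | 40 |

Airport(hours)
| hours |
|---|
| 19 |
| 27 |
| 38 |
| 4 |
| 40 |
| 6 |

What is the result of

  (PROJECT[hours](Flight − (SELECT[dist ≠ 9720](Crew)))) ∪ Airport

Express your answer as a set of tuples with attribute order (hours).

{19, 22, 27, 28, 33, 38, 4, 40, 6}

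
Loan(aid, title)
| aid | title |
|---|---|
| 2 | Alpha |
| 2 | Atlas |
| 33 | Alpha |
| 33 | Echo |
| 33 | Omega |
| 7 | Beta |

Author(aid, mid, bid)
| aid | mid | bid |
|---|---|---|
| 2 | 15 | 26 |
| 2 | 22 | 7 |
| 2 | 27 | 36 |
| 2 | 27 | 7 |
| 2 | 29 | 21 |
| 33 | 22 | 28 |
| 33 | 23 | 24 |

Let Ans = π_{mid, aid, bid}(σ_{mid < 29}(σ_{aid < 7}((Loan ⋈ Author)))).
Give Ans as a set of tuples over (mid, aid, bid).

{(15, 2, 26), (22, 2, 7), (27, 2, 36), (27, 2, 7)}

Natural join on aid: {(2, Alpha, 15, 26), (2, Alpha, 22, 7), (2, Alpha, 27, 36), (2, Alpha, 27, 7), (2, Alpha, 29, 21), (2, Atlas, 15, 26), (2, Atlas, 22, 7), (2, Atlas, 27, 36), (2, Atlas, 27, 7), (2, Atlas, 29, 21), (33, Alpha, 22, 28), (33, Alpha, 23, 24), (33, Echo, 22, 28), (33, Echo, 23, 24), (33, Omega, 22, 28), (33, Omega, 23, 24)}
Apply σ_{aid < 7}; surviving tuples: {(2, Alpha, 15, 26), (2, Alpha, 22, 7), (2, Alpha, 27, 36), (2, Alpha, 27, 7), (2, Alpha, 29, 21), (2, Atlas, 15, 26), (2, Atlas, 22, 7), (2, Atlas, 27, 36), (2, Atlas, 27, 7), (2, Atlas, 29, 21)}
Apply σ_{mid < 29}; surviving tuples: {(2, Alpha, 15, 26), (2, Alpha, 22, 7), (2, Alpha, 27, 36), (2, Alpha, 27, 7), (2, Atlas, 15, 26), (2, Atlas, 22, 7), (2, Atlas, 27, 36), (2, Atlas, 27, 7)}
Projecting to mid, aid, bid (4 duplicate(s) eliminated): {(15, 2, 26), (22, 2, 7), (27, 2, 36), (27, 2, 7)}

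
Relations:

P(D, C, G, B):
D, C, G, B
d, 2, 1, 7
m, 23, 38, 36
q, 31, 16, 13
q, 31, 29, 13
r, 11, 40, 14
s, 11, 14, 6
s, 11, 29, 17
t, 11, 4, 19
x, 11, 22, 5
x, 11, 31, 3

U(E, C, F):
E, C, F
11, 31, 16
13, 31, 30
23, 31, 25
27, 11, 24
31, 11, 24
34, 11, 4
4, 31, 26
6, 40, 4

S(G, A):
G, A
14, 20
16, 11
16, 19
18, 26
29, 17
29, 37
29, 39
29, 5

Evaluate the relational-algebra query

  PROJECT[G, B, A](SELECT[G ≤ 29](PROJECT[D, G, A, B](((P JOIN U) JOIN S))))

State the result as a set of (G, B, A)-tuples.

Natural join on C: {(q, 31, 16, 13, 11, 16), (q, 31, 16, 13, 13, 30), (q, 31, 16, 13, 23, 25), (q, 31, 16, 13, 4, 26), (q, 31, 29, 13, 11, 16), (q, 31, 29, 13, 13, 30), (q, 31, 29, 13, 23, 25), (q, 31, 29, 13, 4, 26), (r, 11, 40, 14, 27, 24), (r, 11, 40, 14, 31, 24), (r, 11, 40, 14, 34, 4), (s, 11, 14, 6, 27, 24), (s, 11, 14, 6, 31, 24), (s, 11, 14, 6, 34, 4), (s, 11, 29, 17, 27, 24), (s, 11, 29, 17, 31, 24), (s, 11, 29, 17, 34, 4), (t, 11, 4, 19, 27, 24), (t, 11, 4, 19, 31, 24), (t, 11, 4, 19, 34, 4), (x, 11, 22, 5, 27, 24), (x, 11, 22, 5, 31, 24), (x, 11, 22, 5, 34, 4), (x, 11, 31, 3, 27, 24), (x, 11, 31, 3, 31, 24), (x, 11, 31, 3, 34, 4)}
Natural join on G: {(q, 31, 16, 13, 11, 16, 11), (q, 31, 16, 13, 11, 16, 19), (q, 31, 16, 13, 13, 30, 11), (q, 31, 16, 13, 13, 30, 19), (q, 31, 16, 13, 23, 25, 11), (q, 31, 16, 13, 23, 25, 19), (q, 31, 16, 13, 4, 26, 11), (q, 31, 16, 13, 4, 26, 19), (q, 31, 29, 13, 11, 16, 17), (q, 31, 29, 13, 11, 16, 37), (q, 31, 29, 13, 11, 16, 39), (q, 31, 29, 13, 11, 16, 5), (q, 31, 29, 13, 13, 30, 17), (q, 31, 29, 13, 13, 30, 37), (q, 31, 29, 13, 13, 30, 39), (q, 31, 29, 13, 13, 30, 5), (q, 31, 29, 13, 23, 25, 17), (q, 31, 29, 13, 23, 25, 37), (q, 31, 29, 13, 23, 25, 39), (q, 31, 29, 13, 23, 25, 5), (q, 31, 29, 13, 4, 26, 17), (q, 31, 29, 13, 4, 26, 37), (q, 31, 29, 13, 4, 26, 39), (q, 31, 29, 13, 4, 26, 5), (s, 11, 14, 6, 27, 24, 20), (s, 11, 14, 6, 31, 24, 20), (s, 11, 14, 6, 34, 4, 20), (s, 11, 29, 17, 27, 24, 17), (s, 11, 29, 17, 27, 24, 37), (s, 11, 29, 17, 27, 24, 39), (s, 11, 29, 17, 27, 24, 5), (s, 11, 29, 17, 31, 24, 17), (s, 11, 29, 17, 31, 24, 37), (s, 11, 29, 17, 31, 24, 39), (s, 11, 29, 17, 31, 24, 5), (s, 11, 29, 17, 34, 4, 17), (s, 11, 29, 17, 34, 4, 37), (s, 11, 29, 17, 34, 4, 39), (s, 11, 29, 17, 34, 4, 5)}
π[D, G, A, B]: project onto (D, G, A, B) (28 duplicate(s) eliminated) → {(q, 16, 11, 13), (q, 16, 19, 13), (q, 29, 17, 13), (q, 29, 37, 13), (q, 29, 39, 13), (q, 29, 5, 13), (s, 14, 20, 6), (s, 29, 17, 17), (s, 29, 37, 17), (s, 29, 39, 17), (s, 29, 5, 17)}
σ[G ≤ 29]: keep tuples satisfying G ≤ 29 → {(q, 16, 11, 13), (q, 16, 19, 13), (q, 29, 17, 13), (q, 29, 37, 13), (q, 29, 39, 13), (q, 29, 5, 13), (s, 14, 20, 6), (s, 29, 17, 17), (s, 29, 37, 17), (s, 29, 39, 17), (s, 29, 5, 17)}
π[G, B, A]: project onto (G, B, A) → {(14, 6, 20), (16, 13, 11), (16, 13, 19), (29, 13, 17), (29, 13, 37), (29, 13, 39), (29, 13, 5), (29, 17, 17), (29, 17, 37), (29, 17, 39), (29, 17, 5)}

{(14, 6, 20), (16, 13, 11), (16, 13, 19), (29, 13, 17), (29, 13, 37), (29, 13, 39), (29, 13, 5), (29, 17, 17), (29, 17, 37), (29, 17, 39), (29, 17, 5)}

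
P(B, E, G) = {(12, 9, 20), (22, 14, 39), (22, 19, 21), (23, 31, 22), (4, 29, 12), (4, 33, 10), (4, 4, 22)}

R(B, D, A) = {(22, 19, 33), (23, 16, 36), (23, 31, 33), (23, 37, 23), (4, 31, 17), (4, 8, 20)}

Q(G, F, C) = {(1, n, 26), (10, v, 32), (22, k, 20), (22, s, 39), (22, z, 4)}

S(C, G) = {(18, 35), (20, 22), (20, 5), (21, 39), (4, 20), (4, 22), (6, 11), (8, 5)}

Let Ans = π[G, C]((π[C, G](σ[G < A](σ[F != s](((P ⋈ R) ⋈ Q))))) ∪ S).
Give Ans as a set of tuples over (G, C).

{(10, 32), (11, 6), (20, 4), (22, 20), (22, 4), (35, 18), (39, 21), (5, 20), (5, 8)}

P ⋈ R (natural join on B): {(22, 14, 39, 19, 33), (22, 19, 21, 19, 33), (23, 31, 22, 16, 36), (23, 31, 22, 31, 33), (23, 31, 22, 37, 23), (4, 29, 12, 31, 17), (4, 29, 12, 8, 20), (4, 33, 10, 31, 17), (4, 33, 10, 8, 20), (4, 4, 22, 31, 17), (4, 4, 22, 8, 20)}
(P ⋈ R) ⋈ Q (natural join on G): {(23, 31, 22, 16, 36, k, 20), (23, 31, 22, 16, 36, s, 39), (23, 31, 22, 16, 36, z, 4), (23, 31, 22, 31, 33, k, 20), (23, 31, 22, 31, 33, s, 39), (23, 31, 22, 31, 33, z, 4), (23, 31, 22, 37, 23, k, 20), (23, 31, 22, 37, 23, s, 39), (23, 31, 22, 37, 23, z, 4), (4, 33, 10, 31, 17, v, 32), (4, 33, 10, 8, 20, v, 32), (4, 4, 22, 31, 17, k, 20), (4, 4, 22, 31, 17, s, 39), (4, 4, 22, 31, 17, z, 4), (4, 4, 22, 8, 20, k, 20), (4, 4, 22, 8, 20, s, 39), (4, 4, 22, 8, 20, z, 4)}
σ[F != s]: keep tuples satisfying F != s → {(23, 31, 22, 16, 36, k, 20), (23, 31, 22, 16, 36, z, 4), (23, 31, 22, 31, 33, k, 20), (23, 31, 22, 31, 33, z, 4), (23, 31, 22, 37, 23, k, 20), (23, 31, 22, 37, 23, z, 4), (4, 33, 10, 31, 17, v, 32), (4, 33, 10, 8, 20, v, 32), (4, 4, 22, 31, 17, k, 20), (4, 4, 22, 31, 17, z, 4), (4, 4, 22, 8, 20, k, 20), (4, 4, 22, 8, 20, z, 4)}
σ[G < A]: keep tuples satisfying G < A → {(23, 31, 22, 16, 36, k, 20), (23, 31, 22, 16, 36, z, 4), (23, 31, 22, 31, 33, k, 20), (23, 31, 22, 31, 33, z, 4), (23, 31, 22, 37, 23, k, 20), (23, 31, 22, 37, 23, z, 4), (4, 33, 10, 31, 17, v, 32), (4, 33, 10, 8, 20, v, 32)}
Projecting to C, G (5 duplicate(s) eliminated): {(20, 22), (32, 10), (4, 22)}
Set union of the two operands is {(18, 35), (20, 22), (20, 5), (21, 39), (32, 10), (4, 20), (4, 22), (6, 11), (8, 5)}.
Projecting to G, C: {(10, 32), (11, 6), (20, 4), (22, 20), (22, 4), (35, 18), (39, 21), (5, 20), (5, 8)}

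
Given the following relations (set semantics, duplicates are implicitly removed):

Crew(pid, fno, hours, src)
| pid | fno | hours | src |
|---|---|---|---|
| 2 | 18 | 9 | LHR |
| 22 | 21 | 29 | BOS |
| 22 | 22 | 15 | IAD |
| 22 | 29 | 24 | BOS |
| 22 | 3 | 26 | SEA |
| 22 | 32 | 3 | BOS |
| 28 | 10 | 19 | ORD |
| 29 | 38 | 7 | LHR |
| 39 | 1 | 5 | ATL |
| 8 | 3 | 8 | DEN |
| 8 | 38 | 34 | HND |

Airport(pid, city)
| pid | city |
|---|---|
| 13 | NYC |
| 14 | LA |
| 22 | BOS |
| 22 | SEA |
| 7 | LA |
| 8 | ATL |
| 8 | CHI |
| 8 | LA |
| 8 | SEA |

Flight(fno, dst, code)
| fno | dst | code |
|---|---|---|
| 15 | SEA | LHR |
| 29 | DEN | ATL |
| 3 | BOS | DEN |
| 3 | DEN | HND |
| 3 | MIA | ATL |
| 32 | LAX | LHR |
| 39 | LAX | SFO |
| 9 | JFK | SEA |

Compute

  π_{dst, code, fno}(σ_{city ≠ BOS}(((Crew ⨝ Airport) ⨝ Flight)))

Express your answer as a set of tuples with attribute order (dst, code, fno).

Joining Crew and Airport on pid yields {(22, 21, 29, BOS, BOS), (22, 21, 29, BOS, SEA), (22, 22, 15, IAD, BOS), (22, 22, 15, IAD, SEA), (22, 29, 24, BOS, BOS), (22, 29, 24, BOS, SEA), (22, 3, 26, SEA, BOS), (22, 3, 26, SEA, SEA), (22, 32, 3, BOS, BOS), (22, 32, 3, BOS, SEA), (8, 3, 8, DEN, ATL), (8, 3, 8, DEN, CHI), (8, 3, 8, DEN, LA), (8, 3, 8, DEN, SEA), (8, 38, 34, HND, ATL), (8, 38, 34, HND, CHI), (8, 38, 34, HND, LA), (8, 38, 34, HND, SEA)}.
Joining (Crew ⨝ Airport) and Flight on fno yields {(22, 29, 24, BOS, BOS, DEN, ATL), (22, 29, 24, BOS, SEA, DEN, ATL), (22, 3, 26, SEA, BOS, BOS, DEN), (22, 3, 26, SEA, BOS, DEN, HND), (22, 3, 26, SEA, BOS, MIA, ATL), (22, 3, 26, SEA, SEA, BOS, DEN), (22, 3, 26, SEA, SEA, DEN, HND), (22, 3, 26, SEA, SEA, MIA, ATL), (22, 32, 3, BOS, BOS, LAX, LHR), (22, 32, 3, BOS, SEA, LAX, LHR), (8, 3, 8, DEN, ATL, BOS, DEN), (8, 3, 8, DEN, ATL, DEN, HND), (8, 3, 8, DEN, ATL, MIA, ATL), (8, 3, 8, DEN, CHI, BOS, DEN), (8, 3, 8, DEN, CHI, DEN, HND), (8, 3, 8, DEN, CHI, MIA, ATL), (8, 3, 8, DEN, LA, BOS, DEN), (8, 3, 8, DEN, LA, DEN, HND), (8, 3, 8, DEN, LA, MIA, ATL), (8, 3, 8, DEN, SEA, BOS, DEN), (8, 3, 8, DEN, SEA, DEN, HND), (8, 3, 8, DEN, SEA, MIA, ATL)}.
Apply σ_{city ≠ BOS}; surviving tuples: {(22, 29, 24, BOS, SEA, DEN, ATL), (22, 3, 26, SEA, SEA, BOS, DEN), (22, 3, 26, SEA, SEA, DEN, HND), (22, 3, 26, SEA, SEA, MIA, ATL), (22, 32, 3, BOS, SEA, LAX, LHR), (8, 3, 8, DEN, ATL, BOS, DEN), (8, 3, 8, DEN, ATL, DEN, HND), (8, 3, 8, DEN, ATL, MIA, ATL), (8, 3, 8, DEN, CHI, BOS, DEN), (8, 3, 8, DEN, CHI, DEN, HND), (8, 3, 8, DEN, CHI, MIA, ATL), (8, 3, 8, DEN, LA, BOS, DEN), (8, 3, 8, DEN, LA, DEN, HND), (8, 3, 8, DEN, LA, MIA, ATL), (8, 3, 8, DEN, SEA, BOS, DEN), (8, 3, 8, DEN, SEA, DEN, HND), (8, 3, 8, DEN, SEA, MIA, ATL)}
π[dst, code, fno]: project onto (dst, code, fno) (12 duplicate(s) eliminated) → {(BOS, DEN, 3), (DEN, ATL, 29), (DEN, HND, 3), (LAX, LHR, 32), (MIA, ATL, 3)}

{(BOS, DEN, 3), (DEN, ATL, 29), (DEN, HND, 3), (LAX, LHR, 32), (MIA, ATL, 3)}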